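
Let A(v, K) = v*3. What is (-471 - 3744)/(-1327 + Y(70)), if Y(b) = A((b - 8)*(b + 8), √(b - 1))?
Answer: -4215/13181 ≈ -0.31978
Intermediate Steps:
A(v, K) = 3*v
Y(b) = 3*(-8 + b)*(8 + b) (Y(b) = 3*((b - 8)*(b + 8)) = 3*((-8 + b)*(8 + b)) = 3*(-8 + b)*(8 + b))
(-471 - 3744)/(-1327 + Y(70)) = (-471 - 3744)/(-1327 + (-192 + 3*70²)) = -4215/(-1327 + (-192 + 3*4900)) = -4215/(-1327 + (-192 + 14700)) = -4215/(-1327 + 14508) = -4215/13181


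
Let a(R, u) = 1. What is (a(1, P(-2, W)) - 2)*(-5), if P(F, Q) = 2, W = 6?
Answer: 5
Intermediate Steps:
(a(1, P(-2, W)) - 2)*(-5) = (1 - 2)*(-5) = -1*(-5) = 5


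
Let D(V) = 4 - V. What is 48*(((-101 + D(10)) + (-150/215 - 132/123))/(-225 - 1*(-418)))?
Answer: -9204624/340259 ≈ -27.052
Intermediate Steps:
48*(((-101 + D(10)) + (-150/215 - 132/123))/(-225 - 1*(-418))) = 48*(((-101 + (4 - 1*10)) + (-150/215 - 132/123))/(-225 - 1*(-418))) = 48*(((-101 + (4 - 10)) + (-150*1/215 - 132*1/123))/(-225 + 418)) = 48*(((-101 - 6) + (-30/43 - 44/41))/193) = 48*((-107 - 3122/1763)*(1/193)) = 48*(-191763/1763*1/193) = 48*(-191763/340259) = -9204624/340259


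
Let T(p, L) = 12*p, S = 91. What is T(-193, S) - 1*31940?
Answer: -34256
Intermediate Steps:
T(-193, S) - 1*31940 = 12*(-193) - 1*31940 = -2316 - 31940 = -34256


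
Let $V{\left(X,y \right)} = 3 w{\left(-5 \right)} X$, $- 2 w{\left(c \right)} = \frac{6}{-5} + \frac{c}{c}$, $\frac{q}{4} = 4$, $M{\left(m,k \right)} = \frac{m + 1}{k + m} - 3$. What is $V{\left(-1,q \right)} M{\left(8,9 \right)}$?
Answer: $\frac{63}{85} \approx 0.74118$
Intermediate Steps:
$M{\left(m,k \right)} = -3 + \frac{1 + m}{k + m}$ ($M{\left(m,k \right)} = \frac{1 + m}{k + m} - 3 = -3 + \frac{1 + m}{k + m}$)
$q = 16$ ($q = 4 \cdot 4 = 16$)
$w{\left(c \right)} = \frac{1}{10}$ ($w{\left(c \right)} = - \frac{\frac{6}{-5} + \frac{c}{c}}{2} = - \frac{6 \left(- \frac{1}{5}\right) + 1}{2} = - \frac{- \frac{6}{5} + 1}{2} = \left(- \frac{1}{2}\right) \left(- \frac{1}{5}\right) = \frac{1}{10}$)
$V{\left(X,y \right)} = \frac{3 X}{10}$ ($V{\left(X,y \right)} = 3 \cdot \frac{1}{10} X = \frac{3 X}{10}$)
$V{\left(-1,q \right)} M{\left(8,9 \right)} = \frac{3}{10} \left(-1\right) \frac{1 - 27 - 16}{9 + 8} = - \frac{3 \frac{1 - 27 - 16}{17}}{10} = - \frac{3 \cdot \frac{1}{17} \left(-42\right)}{10} = \left(- \frac{3}{10}\right) \left(- \frac{42}{17}\right) = \frac{63}{85}$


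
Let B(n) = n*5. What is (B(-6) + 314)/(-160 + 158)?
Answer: -142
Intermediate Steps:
B(n) = 5*n
(B(-6) + 314)/(-160 + 158) = (5*(-6) + 314)/(-160 + 158) = (-30 + 314)/(-2) = 284*(-½) = -142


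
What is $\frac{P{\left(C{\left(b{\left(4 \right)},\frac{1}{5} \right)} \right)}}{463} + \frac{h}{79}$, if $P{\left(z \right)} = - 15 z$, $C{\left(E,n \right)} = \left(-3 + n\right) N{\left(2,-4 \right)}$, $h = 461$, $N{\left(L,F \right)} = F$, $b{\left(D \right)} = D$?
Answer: $\frac{200171}{36577} \approx 5.4726$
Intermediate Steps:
$C{\left(E,n \right)} = 12 - 4 n$ ($C{\left(E,n \right)} = \left(-3 + n\right) \left(-4\right) = 12 - 4 n$)
$\frac{P{\left(C{\left(b{\left(4 \right)},\frac{1}{5} \right)} \right)}}{463} + \frac{h}{79} = \frac{\left(-15\right) \left(12 - \frac{4}{5}\right)}{463} + \frac{461}{79} = - 15 \left(12 - \frac{4}{5}\right) \frac{1}{463} + 461 \cdot \frac{1}{79} = - 15 \left(12 - \frac{4}{5}\right) \frac{1}{463} + \frac{461}{79} = \left(-15\right) \frac{56}{5} \cdot \frac{1}{463} + \frac{461}{79} = \left(-168\right) \frac{1}{463} + \frac{461}{79} = - \frac{168}{463} + \frac{461}{79} = \frac{200171}{36577}$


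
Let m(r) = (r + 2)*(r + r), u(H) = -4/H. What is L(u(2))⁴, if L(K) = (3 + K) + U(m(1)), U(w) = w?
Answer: 2401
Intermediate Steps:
m(r) = 2*r*(2 + r) (m(r) = (2 + r)*(2*r) = 2*r*(2 + r))
L(K) = 9 + K (L(K) = (3 + K) + 2*1*(2 + 1) = (3 + K) + 2*1*3 = (3 + K) + 6 = 9 + K)
L(u(2))⁴ = (9 - 4/2)⁴ = (9 - 4*½)⁴ = (9 - 2)⁴ = 7⁴ = 2401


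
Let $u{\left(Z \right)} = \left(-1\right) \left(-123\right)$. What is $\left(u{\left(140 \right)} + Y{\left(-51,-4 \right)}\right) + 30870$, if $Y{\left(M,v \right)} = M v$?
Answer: $31197$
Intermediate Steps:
$u{\left(Z \right)} = 123$
$\left(u{\left(140 \right)} + Y{\left(-51,-4 \right)}\right) + 30870 = \left(123 - -204\right) + 30870 = \left(123 + 204\right) + 30870 = 327 + 30870 = 31197$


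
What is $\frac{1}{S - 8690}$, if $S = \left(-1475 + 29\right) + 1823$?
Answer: $- \frac{1}{8313} \approx -0.00012029$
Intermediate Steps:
$S = 377$ ($S = -1446 + 1823 = 377$)
$\frac{1}{S - 8690} = \frac{1}{377 - 8690} = \frac{1}{-8313} = - \frac{1}{8313}$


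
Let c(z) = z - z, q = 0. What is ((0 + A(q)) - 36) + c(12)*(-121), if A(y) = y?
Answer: -36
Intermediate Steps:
c(z) = 0
((0 + A(q)) - 36) + c(12)*(-121) = ((0 + 0) - 36) + 0*(-121) = (0 - 36) + 0 = -36 + 0 = -36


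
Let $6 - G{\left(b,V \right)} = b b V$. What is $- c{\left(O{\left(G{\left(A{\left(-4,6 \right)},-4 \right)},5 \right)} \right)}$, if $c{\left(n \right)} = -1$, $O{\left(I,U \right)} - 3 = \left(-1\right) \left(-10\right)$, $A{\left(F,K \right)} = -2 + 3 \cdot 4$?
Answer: $1$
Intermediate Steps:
$A{\left(F,K \right)} = 10$ ($A{\left(F,K \right)} = -2 + 12 = 10$)
$G{\left(b,V \right)} = 6 - V b^{2}$ ($G{\left(b,V \right)} = 6 - b b V = 6 - b^{2} V = 6 - V b^{2}$)
$O{\left(I,U \right)} = 13$ ($O{\left(I,U \right)} = 3 - -10 = 3 + 10 = 13$)
$- c{\left(O{\left(G{\left(A{\left(-4,6 \right)},-4 \right)},5 \right)} \right)} = \left(-1\right) \left(-1\right) = 1$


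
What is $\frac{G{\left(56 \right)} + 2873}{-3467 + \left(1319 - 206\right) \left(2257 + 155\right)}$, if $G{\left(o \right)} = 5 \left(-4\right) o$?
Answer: $\frac{1753}{2681089} \approx 0.00065384$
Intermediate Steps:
$G{\left(o \right)} = - 20 o$
$\frac{G{\left(56 \right)} + 2873}{-3467 + \left(1319 - 206\right) \left(2257 + 155\right)} = \frac{\left(-20\right) 56 + 2873}{-3467 + \left(1319 - 206\right) \left(2257 + 155\right)} = \frac{-1120 + 2873}{-3467 + 1113 \cdot 2412} = \frac{1753}{-3467 + 2684556} = \frac{1753}{2681089}$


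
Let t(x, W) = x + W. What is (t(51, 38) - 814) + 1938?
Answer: 1213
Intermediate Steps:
t(x, W) = W + x
(t(51, 38) - 814) + 1938 = ((38 + 51) - 814) + 1938 = (89 - 814) + 1938 = -725 + 1938 = 1213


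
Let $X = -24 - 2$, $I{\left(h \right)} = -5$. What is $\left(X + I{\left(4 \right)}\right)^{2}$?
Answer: $961$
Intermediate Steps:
$X = -26$ ($X = -24 - 2 = -26$)
$\left(X + I{\left(4 \right)}\right)^{2} = \left(-26 - 5\right)^{2} = \left(-31\right)^{2} = 961$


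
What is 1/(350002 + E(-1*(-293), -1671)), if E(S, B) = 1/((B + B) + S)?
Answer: 3049/1067156097 ≈ 2.8571e-6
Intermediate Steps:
E(S, B) = 1/(S + 2*B) (E(S, B) = 1/(2*B + S) = 1/(S + 2*B))
1/(350002 + E(-1*(-293), -1671)) = 1/(350002 + 1/(-1*(-293) + 2*(-1671))) = 1/(350002 + 1/(293 - 3342)) = 1/(350002 + 1/(-3049)) = 1/(350002 - 1/3049) = 1/(1067156097/3049) = 3049/1067156097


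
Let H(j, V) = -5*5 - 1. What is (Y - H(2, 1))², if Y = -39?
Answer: 169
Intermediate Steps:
H(j, V) = -26 (H(j, V) = -25 - 1 = -26)
(Y - H(2, 1))² = (-39 - 1*(-26))² = (-39 + 26)² = (-13)² = 169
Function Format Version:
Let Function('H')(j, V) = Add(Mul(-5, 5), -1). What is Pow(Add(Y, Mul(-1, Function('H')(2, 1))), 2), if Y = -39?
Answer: 169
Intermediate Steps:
Function('H')(j, V) = -26 (Function('H')(j, V) = Add(-25, -1) = -26)
Pow(Add(Y, Mul(-1, Function('H')(2, 1))), 2) = Pow(Add(-39, Mul(-1, -26)), 2) = Pow(Add(-39, 26), 2) = Pow(-13, 2) = 169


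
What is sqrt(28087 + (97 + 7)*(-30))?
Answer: sqrt(24967) ≈ 158.01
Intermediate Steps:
sqrt(28087 + (97 + 7)*(-30)) = sqrt(28087 + 104*(-30)) = sqrt(28087 - 3120) = sqrt(24967)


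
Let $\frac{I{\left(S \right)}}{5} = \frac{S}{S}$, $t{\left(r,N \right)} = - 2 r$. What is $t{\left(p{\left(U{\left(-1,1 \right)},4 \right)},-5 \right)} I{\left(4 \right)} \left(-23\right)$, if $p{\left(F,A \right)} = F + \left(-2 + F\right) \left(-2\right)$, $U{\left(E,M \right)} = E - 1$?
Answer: $1380$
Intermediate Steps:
$U{\left(E,M \right)} = -1 + E$ ($U{\left(E,M \right)} = E - 1 = -1 + E$)
$p{\left(F,A \right)} = 4 - F$ ($p{\left(F,A \right)} = F - \left(-4 + 2 F\right) = 4 - F$)
$I{\left(S \right)} = 5$ ($I{\left(S \right)} = 5 \frac{S}{S} = 5 \cdot 1 = 5$)
$t{\left(p{\left(U{\left(-1,1 \right)},4 \right)},-5 \right)} I{\left(4 \right)} \left(-23\right) = - 2 \left(4 - \left(-1 - 1\right)\right) 5 \left(-23\right) = - 2 \left(4 - -2\right) \left(-115\right) = - 2 \left(4 + 2\right) \left(-115\right) = \left(-2\right) 6 \left(-115\right) = \left(-12\right) \left(-115\right) = 1380$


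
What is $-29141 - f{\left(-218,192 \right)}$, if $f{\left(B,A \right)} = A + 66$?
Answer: $-29399$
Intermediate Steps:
$f{\left(B,A \right)} = 66 + A$
$-29141 - f{\left(-218,192 \right)} = -29141 - \left(66 + 192\right) = -29141 - 258 = -29399$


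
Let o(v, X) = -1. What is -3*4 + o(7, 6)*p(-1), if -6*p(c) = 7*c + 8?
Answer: -71/6 ≈ -11.833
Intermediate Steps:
p(c) = -4/3 - 7*c/6 (p(c) = -(7*c + 8)/6 = -(8 + 7*c)/6 = -4/3 - 7*c/6)
-3*4 + o(7, 6)*p(-1) = -3*4 - (-4/3 - 7/6*(-1)) = -12 - (-4/3 + 7/6) = -12 - 1*(-⅙) = -12 + ⅙ = -71/6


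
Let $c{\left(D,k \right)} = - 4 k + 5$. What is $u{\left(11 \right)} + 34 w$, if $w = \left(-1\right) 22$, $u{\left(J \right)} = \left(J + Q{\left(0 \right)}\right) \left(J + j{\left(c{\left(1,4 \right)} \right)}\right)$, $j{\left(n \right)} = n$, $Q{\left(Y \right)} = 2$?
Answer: $-748$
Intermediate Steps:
$c{\left(D,k \right)} = 5 - 4 k$
$u{\left(J \right)} = \left(-11 + J\right) \left(2 + J\right)$ ($u{\left(J \right)} = \left(J + 2\right) \left(J + \left(5 - 16\right)\right) = \left(2 + J\right) \left(J + \left(5 - 16\right)\right) = \left(2 + J\right) \left(J - 11\right) = \left(2 + J\right) \left(-11 + J\right) = \left(-11 + J\right) \left(2 + J\right)$)
$w = -22$
$u{\left(11 \right)} + 34 w = \left(-22 + 11^{2} - 99\right) + 34 \left(-22\right) = \left(-22 + 121 - 99\right) - 748 = 0 - 748 = -748$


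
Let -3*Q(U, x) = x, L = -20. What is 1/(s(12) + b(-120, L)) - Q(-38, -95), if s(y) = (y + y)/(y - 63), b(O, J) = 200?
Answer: -322189/10176 ≈ -31.662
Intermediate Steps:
Q(U, x) = -x/3
s(y) = 2*y/(-63 + y) (s(y) = (2*y)/(-63 + y) = 2*y/(-63 + y))
1/(s(12) + b(-120, L)) - Q(-38, -95) = 1/(2*12/(-63 + 12) + 200) - (-1)*(-95)/3 = 1/(2*12/(-51) + 200) - 1*95/3 = 1/(2*12*(-1/51) + 200) - 95/3 = 1/(-8/17 + 200) - 95/3 = 1/(3392/17) - 95/3 = 17/3392 - 95/3 = -322189/10176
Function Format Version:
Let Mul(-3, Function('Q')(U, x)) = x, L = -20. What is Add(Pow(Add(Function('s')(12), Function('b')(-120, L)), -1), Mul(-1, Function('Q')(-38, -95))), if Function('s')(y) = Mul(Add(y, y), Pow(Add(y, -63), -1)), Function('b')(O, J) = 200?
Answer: Rational(-322189, 10176) ≈ -31.662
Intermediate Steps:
Function('Q')(U, x) = Mul(Rational(-1, 3), x)
Function('s')(y) = Mul(2, y, Pow(Add(-63, y), -1)) (Function('s')(y) = Mul(Mul(2, y), Pow(Add(-63, y), -1)) = Mul(2, y, Pow(Add(-63, y), -1)))
Add(Pow(Add(Function('s')(12), Function('b')(-120, L)), -1), Mul(-1, Function('Q')(-38, -95))) = Add(Pow(Add(Mul(2, 12, Pow(Add(-63, 12), -1)), 200), -1), Mul(-1, Mul(Rational(-1, 3), -95))) = Add(Pow(Add(Mul(2, 12, Pow(-51, -1)), 200), -1), Mul(-1, Rational(95, 3))) = Add(Pow(Add(Mul(2, 12, Rational(-1, 51)), 200), -1), Rational(-95, 3)) = Add(Pow(Add(Rational(-8, 17), 200), -1), Rational(-95, 3)) = Add(Pow(Rational(3392, 17), -1), Rational(-95, 3)) = Add(Rational(17, 3392), Rational(-95, 3)) = Rational(-322189, 10176)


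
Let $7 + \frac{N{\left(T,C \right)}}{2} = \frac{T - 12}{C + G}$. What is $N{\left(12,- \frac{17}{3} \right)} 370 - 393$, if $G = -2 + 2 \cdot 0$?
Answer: $-5573$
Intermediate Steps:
$G = -2$ ($G = -2 + 0 = -2$)
$N{\left(T,C \right)} = -14 + \frac{2 \left(-12 + T\right)}{-2 + C}$ ($N{\left(T,C \right)} = -14 + 2 \frac{T - 12}{C - 2} = -14 + 2 \frac{-12 + T}{-2 + C} = -14 + \frac{2 \left(-12 + T\right)}{-2 + C}$)
$N{\left(12,- \frac{17}{3} \right)} 370 - 393 = \frac{2 \left(2 + 12 - 7 \left(- \frac{17}{3}\right)\right)}{-2 - \frac{17}{3}} \cdot 370 - 393 = \frac{2 \left(2 + 12 - 7 \left(\left(-17\right) \frac{1}{3}\right)\right)}{-2 - \frac{17}{3}} \cdot 370 - 393 = \frac{2 \left(2 + 12 - - \frac{119}{3}\right)}{-2 - \frac{17}{3}} \cdot 370 - 393 = \frac{2 \left(2 + 12 + \frac{119}{3}\right)}{- \frac{23}{3}} \cdot 370 - 393 = 2 \left(- \frac{3}{23}\right) \frac{161}{3} \cdot 370 - 393 = \left(-14\right) 370 - 393 = -5180 - 393 = -5573$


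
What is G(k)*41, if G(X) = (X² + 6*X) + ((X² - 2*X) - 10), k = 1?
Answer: -164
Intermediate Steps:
G(X) = -10 + 2*X² + 4*X (G(X) = (X² + 6*X) + (-10 + X² - 2*X) = -10 + 2*X² + 4*X)
G(k)*41 = (-10 + 2*1² + 4*1)*41 = (-10 + 2*1 + 4)*41 = (-10 + 2 + 4)*41 = -4*41 = -164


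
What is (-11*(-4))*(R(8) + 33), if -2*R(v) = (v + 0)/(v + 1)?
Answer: 12892/9 ≈ 1432.4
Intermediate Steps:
R(v) = -v/(2*(1 + v)) (R(v) = -(v + 0)/(2*(v + 1)) = -v/(2*(1 + v)))
(-11*(-4))*(R(8) + 33) = (-11*(-4))*(-1*8/(2 + 2*8) + 33) = 44*(-1*8/(2 + 16) + 33) = 44*(-1*8/18 + 33) = 44*(-1*8*1/18 + 33) = 44*(-4/9 + 33) = 44*(293/9) = 12892/9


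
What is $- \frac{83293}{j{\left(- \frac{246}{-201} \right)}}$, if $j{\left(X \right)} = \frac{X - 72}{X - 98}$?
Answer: $- \frac{270035906}{2371} \approx -1.1389 \cdot 10^{5}$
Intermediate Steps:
$j{\left(X \right)} = \frac{-72 + X}{-98 + X}$
$- \frac{83293}{j{\left(- \frac{246}{-201} \right)}} = - \frac{83293}{\frac{1}{-98 - \frac{246}{-201}} \left(-72 - \frac{246}{-201}\right)} = - \frac{83293}{\frac{1}{-98 - - \frac{82}{67}} \left(-72 - - \frac{82}{67}\right)} = - \frac{83293}{\frac{1}{-98 + \frac{82}{67}} \left(-72 + \frac{82}{67}\right)} = - \frac{83293}{\frac{1}{- \frac{6484}{67}} \left(- \frac{4742}{67}\right)} = - \frac{83293}{\left(- \frac{67}{6484}\right) \left(- \frac{4742}{67}\right)} = - \frac{83293}{\frac{2371}{3242}} = \left(-83293\right) \frac{3242}{2371} = - \frac{270035906}{2371}$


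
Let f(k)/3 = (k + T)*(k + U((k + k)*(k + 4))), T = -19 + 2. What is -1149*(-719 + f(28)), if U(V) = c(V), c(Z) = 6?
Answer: -463047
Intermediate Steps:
U(V) = 6
T = -17
f(k) = 3*(-17 + k)*(6 + k) (f(k) = 3*((k - 17)*(k + 6)) = 3*((-17 + k)*(6 + k)) = 3*(-17 + k)*(6 + k))
-1149*(-719 + f(28)) = -1149*(-719 + (-306 - 33*28 + 3*28**2)) = -1149*(-719 + (-306 - 924 + 3*784)) = -1149*(-719 + (-306 - 924 + 2352)) = -1149*(-719 + 1122) = -1149*403 = -463047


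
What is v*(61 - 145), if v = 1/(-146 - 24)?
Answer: 42/85 ≈ 0.49412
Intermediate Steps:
v = -1/170 (v = 1/(-170) = -1/170 ≈ -0.0058824)
v*(61 - 145) = -(61 - 145)/170 = -1/170*(-84) = 42/85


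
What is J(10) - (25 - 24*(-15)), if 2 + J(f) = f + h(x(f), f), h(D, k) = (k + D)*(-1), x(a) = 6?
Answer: -393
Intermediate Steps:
h(D, k) = -D - k (h(D, k) = (D + k)*(-1) = -D - k)
J(f) = -8 (J(f) = -2 + (f + (-1*6 - f)) = -2 + (f + (-6 - f)) = -2 - 6 = -8)
J(10) - (25 - 24*(-15)) = -8 - (25 - 24*(-15)) = -8 - (25 + 360) = -8 - 1*385 = -8 - 385 = -393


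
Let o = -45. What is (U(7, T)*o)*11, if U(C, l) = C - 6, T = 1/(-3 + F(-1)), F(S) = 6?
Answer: -495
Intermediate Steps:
T = ⅓ (T = 1/(-3 + 6) = 1/3 = ⅓ ≈ 0.33333)
U(C, l) = -6 + C
(U(7, T)*o)*11 = ((-6 + 7)*(-45))*11 = (1*(-45))*11 = -45*11 = -495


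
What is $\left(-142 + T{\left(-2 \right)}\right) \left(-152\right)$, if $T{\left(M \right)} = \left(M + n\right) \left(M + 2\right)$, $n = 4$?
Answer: $21584$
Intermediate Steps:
$T{\left(M \right)} = \left(2 + M\right) \left(4 + M\right)$ ($T{\left(M \right)} = \left(M + 4\right) \left(M + 2\right) = \left(4 + M\right) \left(2 + M\right) = \left(2 + M\right) \left(4 + M\right)$)
$\left(-142 + T{\left(-2 \right)}\right) \left(-152\right) = \left(-142 + \left(8 + \left(-2\right)^{2} + 6 \left(-2\right)\right)\right) \left(-152\right) = \left(-142 + \left(8 + 4 - 12\right)\right) \left(-152\right) = \left(-142 + 0\right) \left(-152\right) = \left(-142\right) \left(-152\right) = 21584$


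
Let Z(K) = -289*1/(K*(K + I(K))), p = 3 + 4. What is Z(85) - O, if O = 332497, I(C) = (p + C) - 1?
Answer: -292597377/880 ≈ -3.3250e+5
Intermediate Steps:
p = 7
I(C) = 6 + C (I(C) = (7 + C) - 1 = 6 + C)
Z(K) = -289/(K*(6 + 2*K)) (Z(K) = -289*1/(K*(K + (6 + K))) = -289*1/(K*(6 + 2*K)) = -289/(K*(6 + 2*K)))
Z(85) - O = -289/2/(85*(3 + 85)) - 1*332497 = -289/2*1/85/88 - 332497 = -289/2*1/85*1/88 - 332497 = -17/880 - 332497 = -292597377/880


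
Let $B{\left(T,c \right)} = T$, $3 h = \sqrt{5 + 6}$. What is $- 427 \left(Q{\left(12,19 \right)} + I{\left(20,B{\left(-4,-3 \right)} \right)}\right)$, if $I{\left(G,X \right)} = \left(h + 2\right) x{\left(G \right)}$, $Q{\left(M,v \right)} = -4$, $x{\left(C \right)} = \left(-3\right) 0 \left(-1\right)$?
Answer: $1708$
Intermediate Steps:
$x{\left(C \right)} = 0$ ($x{\left(C \right)} = 0 \left(-1\right) = 0$)
$h = \frac{\sqrt{11}}{3}$ ($h = \frac{\sqrt{5 + 6}}{3} = \frac{\sqrt{11}}{3} \approx 1.1055$)
$I{\left(G,X \right)} = 0$ ($I{\left(G,X \right)} = \left(\frac{\sqrt{11}}{3} + 2\right) 0 = \left(2 + \frac{\sqrt{11}}{3}\right) 0 = 0$)
$- 427 \left(Q{\left(12,19 \right)} + I{\left(20,B{\left(-4,-3 \right)} \right)}\right) = - 427 \left(-4 + 0\right) = \left(-427\right) \left(-4\right) = 1708$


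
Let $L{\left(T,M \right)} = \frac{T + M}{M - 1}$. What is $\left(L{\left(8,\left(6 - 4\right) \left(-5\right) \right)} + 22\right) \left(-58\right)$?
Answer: $- \frac{14152}{11} \approx -1286.5$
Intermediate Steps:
$L{\left(T,M \right)} = \frac{M + T}{-1 + M}$
$\left(L{\left(8,\left(6 - 4\right) \left(-5\right) \right)} + 22\right) \left(-58\right) = \left(\frac{\left(6 - 4\right) \left(-5\right) + 8}{-1 + \left(6 - 4\right) \left(-5\right)} + 22\right) \left(-58\right) = \left(\frac{2 \left(-5\right) + 8}{-1 + 2 \left(-5\right)} + 22\right) \left(-58\right) = \left(\frac{-10 + 8}{-1 - 10} + 22\right) \left(-58\right) = \left(\frac{1}{-11} \left(-2\right) + 22\right) \left(-58\right) = \left(\left(- \frac{1}{11}\right) \left(-2\right) + 22\right) \left(-58\right) = \left(\frac{2}{11} + 22\right) \left(-58\right) = \frac{244}{11} \left(-58\right) = - \frac{14152}{11}$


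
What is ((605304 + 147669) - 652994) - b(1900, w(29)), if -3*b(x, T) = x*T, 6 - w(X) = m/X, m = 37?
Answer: 8958473/87 ≈ 1.0297e+5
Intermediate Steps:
w(X) = 6 - 37/X
b(x, T) = -T*x/3 (b(x, T) = -x*T/3 = -T*x/3)
((605304 + 147669) - 652994) - b(1900, w(29)) = ((605304 + 147669) - 652994) - (-1)*(6 - 37/29)*1900/3 = (752973 - 652994) - (-1)*(6 - 37*1/29)*1900/3 = 99979 - (-1)*(6 - 37/29)*1900/3 = 99979 - (-1)*137*1900/(3*29) = 99979 - 1*(-260300/87) = 99979 + 260300/87 = 8958473/87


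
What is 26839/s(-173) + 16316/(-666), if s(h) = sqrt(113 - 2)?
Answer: -8158/333 + 26839*sqrt(111)/111 ≈ 2522.9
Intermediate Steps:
s(h) = sqrt(111)
26839/s(-173) + 16316/(-666) = 26839/(sqrt(111)) + 16316/(-666) = 26839*(sqrt(111)/111) + 16316*(-1/666) = 26839*sqrt(111)/111 - 8158/333 = -8158/333 + 26839*sqrt(111)/111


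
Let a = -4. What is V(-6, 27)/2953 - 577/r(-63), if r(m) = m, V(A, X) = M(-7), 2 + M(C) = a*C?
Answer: 1705519/186039 ≈ 9.1675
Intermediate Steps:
M(C) = -2 - 4*C
V(A, X) = 26 (V(A, X) = -2 - 4*(-7) = -2 + 28 = 26)
V(-6, 27)/2953 - 577/r(-63) = 26/2953 - 577/(-63) = 26*(1/2953) - 577*(-1/63) = 26/2953 + 577/63 = 1705519/186039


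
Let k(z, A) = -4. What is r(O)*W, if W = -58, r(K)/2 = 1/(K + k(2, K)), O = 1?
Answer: 116/3 ≈ 38.667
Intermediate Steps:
r(K) = 2/(-4 + K) (r(K) = 2/(K - 4) = 2/(-4 + K))
r(O)*W = (2/(-4 + 1))*(-58) = (2/(-3))*(-58) = (2*(-⅓))*(-58) = -⅔*(-58) = 116/3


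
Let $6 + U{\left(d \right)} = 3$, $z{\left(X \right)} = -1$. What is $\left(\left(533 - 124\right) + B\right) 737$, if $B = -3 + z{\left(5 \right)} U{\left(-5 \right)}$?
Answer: $301433$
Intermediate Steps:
$U{\left(d \right)} = -3$ ($U{\left(d \right)} = -6 + 3 = -3$)
$B = 0$ ($B = -3 - -3 = -3 + 3 = 0$)
$\left(\left(533 - 124\right) + B\right) 737 = \left(\left(533 - 124\right) + 0\right) 737 = \left(409 + 0\right) 737 = 409 \cdot 737 = 301433$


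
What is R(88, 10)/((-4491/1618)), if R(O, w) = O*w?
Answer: -1423840/4491 ≈ -317.04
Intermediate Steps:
R(88, 10)/((-4491/1618)) = (88*10)/((-4491/1618)) = 880/((-4491*1/1618)) = 880/(-4491/1618) = 880*(-1618/4491) = -1423840/4491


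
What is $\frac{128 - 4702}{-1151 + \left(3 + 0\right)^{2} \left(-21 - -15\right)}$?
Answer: $\frac{4574}{1205} \approx 3.7958$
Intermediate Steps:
$\frac{128 - 4702}{-1151 + \left(3 + 0\right)^{2} \left(-21 - -15\right)} = - \frac{4574}{-1151 + 3^{2} \left(-21 + 15\right)} = - \frac{4574}{-1151 + 9 \left(-6\right)} = - \frac{4574}{-1151 - 54} = - \frac{4574}{-1205} = \left(-4574\right) \left(- \frac{1}{1205}\right) = \frac{4574}{1205}$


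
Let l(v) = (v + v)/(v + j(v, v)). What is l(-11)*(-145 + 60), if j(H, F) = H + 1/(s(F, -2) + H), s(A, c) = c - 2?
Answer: -28050/331 ≈ -84.743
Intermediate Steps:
s(A, c) = -2 + c
j(H, F) = H + 1/(-4 + H) (j(H, F) = H + 1/((-2 - 2) + H) = H + 1/(-4 + H))
l(v) = 2*v/(v + (1 + v² - 4*v)/(-4 + v)) (l(v) = (v + v)/(v + (1 + v² - 4*v)/(-4 + v)) = (2*v)/(v + (1 + v² - 4*v)/(-4 + v)) = 2*v/(v + (1 + v² - 4*v)/(-4 + v)))
l(-11)*(-145 + 60) = (2*(-11)*(-4 - 11)/(1 - 8*(-11) + 2*(-11)²))*(-145 + 60) = (2*(-11)*(-15)/(1 + 88 + 2*121))*(-85) = (2*(-11)*(-15)/(1 + 88 + 242))*(-85) = (2*(-11)*(-15)/331)*(-85) = (2*(-11)*(1/331)*(-15))*(-85) = (330/331)*(-85) = -28050/331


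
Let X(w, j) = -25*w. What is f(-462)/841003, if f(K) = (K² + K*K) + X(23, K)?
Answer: 426313/841003 ≈ 0.50691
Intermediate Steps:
f(K) = -575 + 2*K² (f(K) = (K² + K*K) - 25*23 = (K² + K²) - 575 = 2*K² - 575 = -575 + 2*K²)
f(-462)/841003 = (-575 + 2*(-462)²)/841003 = (-575 + 2*213444)*(1/841003) = (-575 + 426888)*(1/841003) = 426313*(1/841003) = 426313/841003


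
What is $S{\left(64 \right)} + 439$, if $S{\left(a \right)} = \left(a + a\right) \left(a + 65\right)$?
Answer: $16951$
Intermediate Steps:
$S{\left(a \right)} = 2 a \left(65 + a\right)$
$S{\left(64 \right)} + 439 = 2 \cdot 64 \left(65 + 64\right) + 439 = 2 \cdot 64 \cdot 129 + 439 = 16512 + 439 = 16951$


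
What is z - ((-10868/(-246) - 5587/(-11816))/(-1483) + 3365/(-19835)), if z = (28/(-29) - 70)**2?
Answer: 36214868467546240079/7190762436135768 ≈ 5036.3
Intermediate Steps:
z = 4235364/841 (z = (28*(-1/29) - 70)**2 = (-28/29 - 70)**2 = (-2058/29)**2 = 4235364/841 ≈ 5036.1)
z - ((-10868/(-246) - 5587/(-11816))/(-1483) + 3365/(-19835)) = 4235364/841 - ((-10868/(-246) - 5587/(-11816))/(-1483) + 3365/(-19835)) = 4235364/841 - ((-10868*(-1/246) - 5587*(-1/11816))*(-1/1483) + 3365*(-1/19835)) = 4235364/841 - ((5434/123 + 5587/11816)*(-1/1483) - 673/3967) = 4235364/841 - ((64895345/1453368)*(-1/1483) - 673/3967) = 4235364/841 - (-64895345/2155344744 - 673/3967) = 4235364/841 - 1*(-1707986846327/8550252599448) = 4235364/841 + 1707986846327/8550252599448 = 36214868467546240079/7190762436135768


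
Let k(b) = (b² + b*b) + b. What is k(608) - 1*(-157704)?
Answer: 897640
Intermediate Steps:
k(b) = b + 2*b² (k(b) = (b² + b²) + b = 2*b² + b = b + 2*b²)
k(608) - 1*(-157704) = 608*(1 + 2*608) - 1*(-157704) = 608*(1 + 1216) + 157704 = 608*1217 + 157704 = 739936 + 157704 = 897640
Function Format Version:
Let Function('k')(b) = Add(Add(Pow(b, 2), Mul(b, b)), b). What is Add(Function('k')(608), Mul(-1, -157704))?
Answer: 897640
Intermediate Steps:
Function('k')(b) = Add(b, Mul(2, Pow(b, 2))) (Function('k')(b) = Add(Add(Pow(b, 2), Pow(b, 2)), b) = Add(Mul(2, Pow(b, 2)), b) = Add(b, Mul(2, Pow(b, 2))))
Add(Function('k')(608), Mul(-1, -157704)) = Add(Mul(608, Add(1, Mul(2, 608))), Mul(-1, -157704)) = Add(Mul(608, Add(1, 1216)), 157704) = Add(Mul(608, 1217), 157704) = Add(739936, 157704) = 897640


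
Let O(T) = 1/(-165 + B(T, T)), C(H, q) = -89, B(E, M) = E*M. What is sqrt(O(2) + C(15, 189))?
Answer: I*sqrt(2307130)/161 ≈ 9.4343*I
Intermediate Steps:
O(T) = 1/(-165 + T**2) (O(T) = 1/(-165 + T*T) = 1/(-165 + T**2))
sqrt(O(2) + C(15, 189)) = sqrt(1/(-165 + 2**2) - 89) = sqrt(1/(-165 + 4) - 89) = sqrt(1/(-161) - 89) = sqrt(-1/161 - 89) = sqrt(-14330/161) = I*sqrt(2307130)/161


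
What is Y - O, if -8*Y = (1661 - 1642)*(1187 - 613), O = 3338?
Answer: -18805/4 ≈ -4701.3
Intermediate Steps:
Y = -5453/4 (Y = -(1661 - 1642)*(1187 - 613)/8 = -19*574/8 = -⅛*10906 = -5453/4 ≈ -1363.3)
Y - O = -5453/4 - 1*3338 = -5453/4 - 3338 = -18805/4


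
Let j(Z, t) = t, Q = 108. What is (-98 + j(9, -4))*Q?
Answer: -11016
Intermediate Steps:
(-98 + j(9, -4))*Q = (-98 - 4)*108 = -102*108 = -11016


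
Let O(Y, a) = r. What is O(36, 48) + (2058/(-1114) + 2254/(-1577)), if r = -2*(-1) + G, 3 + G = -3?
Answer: -6391767/878389 ≈ -7.2767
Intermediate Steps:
G = -6 (G = -3 - 3 = -6)
r = -4 (r = -2*(-1) - 6 = 2 - 6 = -4)
O(Y, a) = -4
O(36, 48) + (2058/(-1114) + 2254/(-1577)) = -4 + (2058/(-1114) + 2254/(-1577)) = -4 + (2058*(-1/1114) + 2254*(-1/1577)) = -4 + (-1029/557 - 2254/1577) = -4 - 2878211/878389 = -6391767/878389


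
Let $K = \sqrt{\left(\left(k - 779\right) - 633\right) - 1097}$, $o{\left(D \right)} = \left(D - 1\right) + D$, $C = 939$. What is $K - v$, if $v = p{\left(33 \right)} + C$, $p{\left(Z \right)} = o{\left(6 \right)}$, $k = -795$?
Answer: $-950 + 2 i \sqrt{826} \approx -950.0 + 57.48 i$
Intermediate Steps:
$o{\left(D \right)} = -1 + 2 D$ ($o{\left(D \right)} = \left(-1 + D\right) + D = -1 + 2 D$)
$p{\left(Z \right)} = 11$ ($p{\left(Z \right)} = -1 + 2 \cdot 6 = -1 + 12 = 11$)
$K = 2 i \sqrt{826}$ ($K = \sqrt{\left(\left(-795 - 779\right) - 633\right) - 1097} = \sqrt{\left(-1574 - 633\right) - 1097} = \sqrt{-2207 - 1097} = \sqrt{-3304} = 2 i \sqrt{826} \approx 57.48 i$)
$v = 950$ ($v = 11 + 939 = 950$)
$K - v = 2 i \sqrt{826} - 950 = -950 + 2 i \sqrt{826}$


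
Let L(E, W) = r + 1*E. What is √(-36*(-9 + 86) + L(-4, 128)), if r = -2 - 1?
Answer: I*√2779 ≈ 52.716*I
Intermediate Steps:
r = -3
L(E, W) = -3 + E (L(E, W) = -3 + 1*E = -3 + E)
√(-36*(-9 + 86) + L(-4, 128)) = √(-36*(-9 + 86) + (-3 - 4)) = √(-36*77 - 7) = √(-2772 - 7) = √(-2779) = I*√2779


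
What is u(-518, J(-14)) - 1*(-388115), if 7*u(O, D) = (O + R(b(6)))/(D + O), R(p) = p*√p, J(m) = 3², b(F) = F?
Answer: 197550609/509 - 6*√6/3563 ≈ 3.8812e+5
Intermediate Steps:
J(m) = 9
R(p) = p^(3/2)
u(O, D) = (O + 6*√6)/(7*(D + O)) (u(O, D) = ((O + 6^(3/2))/(D + O))/7 = ((O + 6*√6)/(D + O))/7 = (O + 6*√6)/(7*(D + O)))
u(-518, J(-14)) - 1*(-388115) = (-518 + 6*√6)/(7*(9 - 518)) - 1*(-388115) = (⅐)*(-518 + 6*√6)/(-509) + 388115 = (⅐)*(-1/509)*(-518 + 6*√6) + 388115 = (74/509 - 6*√6/3563) + 388115 = 197550609/509 - 6*√6/3563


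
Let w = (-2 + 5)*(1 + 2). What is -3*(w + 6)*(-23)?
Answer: 1035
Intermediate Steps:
w = 9 (w = 3*3 = 9)
-3*(w + 6)*(-23) = -3*(9 + 6)*(-23) = -3*15*(-23) = -45*(-23) = 1035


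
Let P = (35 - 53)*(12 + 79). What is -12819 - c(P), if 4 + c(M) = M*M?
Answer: -2695859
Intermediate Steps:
P = -1638 (P = -18*91 = -1638)
c(M) = -4 + M² (c(M) = -4 + M*M = -4 + M²)
-12819 - c(P) = -12819 - (-4 + (-1638)²) = -12819 - (-4 + 2683044) = -12819 - 1*2683040 = -12819 - 2683040 = -2695859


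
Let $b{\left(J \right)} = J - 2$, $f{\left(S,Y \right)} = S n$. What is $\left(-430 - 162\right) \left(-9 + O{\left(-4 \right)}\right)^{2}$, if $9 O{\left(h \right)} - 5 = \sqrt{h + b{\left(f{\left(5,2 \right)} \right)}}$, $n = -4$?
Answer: $- \frac{3404000}{81} + \frac{89984 i \sqrt{26}}{81} \approx -42025.0 + 5664.6 i$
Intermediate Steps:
$f{\left(S,Y \right)} = - 4 S$ ($f{\left(S,Y \right)} = S \left(-4\right) = - 4 S$)
$b{\left(J \right)} = -2 + J$
$O{\left(h \right)} = \frac{5}{9} + \frac{\sqrt{-22 + h}}{9}$ ($O{\left(h \right)} = \frac{5}{9} + \frac{\sqrt{h - 22}}{9} = \frac{5}{9} + \frac{\sqrt{-22 + h}}{9}$)
$\left(-430 - 162\right) \left(-9 + O{\left(-4 \right)}\right)^{2} = \left(-430 - 162\right) \left(-9 + \left(\frac{5}{9} + \frac{\sqrt{-22 - 4}}{9}\right)\right)^{2} = - 592 \left(-9 + \left(\frac{5}{9} + \frac{\sqrt{-26}}{9}\right)\right)^{2} = - 592 \left(-9 + \left(\frac{5}{9} + \frac{i \sqrt{26}}{9}\right)\right)^{2} = - 592 \left(- \frac{76}{9} + \frac{i \sqrt{26}}{9}\right)^{2}$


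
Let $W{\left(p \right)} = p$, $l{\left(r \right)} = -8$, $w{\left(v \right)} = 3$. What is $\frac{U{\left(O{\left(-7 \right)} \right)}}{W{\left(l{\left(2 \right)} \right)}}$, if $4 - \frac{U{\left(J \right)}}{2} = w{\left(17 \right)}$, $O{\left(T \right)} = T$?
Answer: $- \frac{1}{4} \approx -0.25$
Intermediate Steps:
$U{\left(J \right)} = 2$ ($U{\left(J \right)} = 8 - 6 = 2$)
$\frac{U{\left(O{\left(-7 \right)} \right)}}{W{\left(l{\left(2 \right)} \right)}} = \frac{2}{-8} = 2 \left(- \frac{1}{8}\right) = - \frac{1}{4}$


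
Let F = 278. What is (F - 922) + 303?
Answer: -341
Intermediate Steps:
(F - 922) + 303 = (278 - 922) + 303 = -644 + 303 = -341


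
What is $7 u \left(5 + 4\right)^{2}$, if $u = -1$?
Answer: $-567$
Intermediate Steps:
$7 u \left(5 + 4\right)^{2} = 7 \left(-1\right) \left(5 + 4\right)^{2} = - 7 \cdot 9^{2} = \left(-7\right) 81 = -567$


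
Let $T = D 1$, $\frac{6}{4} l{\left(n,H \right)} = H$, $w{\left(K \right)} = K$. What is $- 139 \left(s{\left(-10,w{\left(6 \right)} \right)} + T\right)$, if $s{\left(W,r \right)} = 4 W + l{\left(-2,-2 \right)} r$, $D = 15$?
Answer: $4587$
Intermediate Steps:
$l{\left(n,H \right)} = \frac{2 H}{3}$
$T = 15$ ($T = 15 \cdot 1 = 15$)
$s{\left(W,r \right)} = 4 W - \frac{4 r}{3}$ ($s{\left(W,r \right)} = 4 W + \frac{2}{3} \left(-2\right) r = 4 W - \frac{4 r}{3}$)
$- 139 \left(s{\left(-10,w{\left(6 \right)} \right)} + T\right) = - 139 \left(\left(4 \left(-10\right) - 8\right) + 15\right) = - 139 \left(\left(-40 - 8\right) + 15\right) = - 139 \left(-48 + 15\right) = \left(-139\right) \left(-33\right) = 4587$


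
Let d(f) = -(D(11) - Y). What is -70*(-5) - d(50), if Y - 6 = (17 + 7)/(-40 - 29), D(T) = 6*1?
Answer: 8058/23 ≈ 350.35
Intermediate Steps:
D(T) = 6
Y = 130/23 (Y = 6 + (17 + 7)/(-40 - 29) = 6 + 24/(-69) = 6 + 24*(-1/69) = 6 - 8/23 = 130/23 ≈ 5.6522)
d(f) = -8/23 (d(f) = -(6 - 1*130/23) = -(6 - 130/23) = -1*8/23 = -8/23)
-70*(-5) - d(50) = -70*(-5) - 1*(-8/23) = 350 + 8/23 = 8058/23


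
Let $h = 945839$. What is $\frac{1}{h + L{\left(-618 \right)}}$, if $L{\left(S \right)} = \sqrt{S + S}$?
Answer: $\frac{945839}{894611415157} - \frac{2 i \sqrt{309}}{894611415157} \approx 1.0573 \cdot 10^{-6} - 3.9298 \cdot 10^{-11} i$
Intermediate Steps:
$L{\left(S \right)} = \sqrt{2} \sqrt{S}$ ($L{\left(S \right)} = \sqrt{2 S} = \sqrt{2} \sqrt{S}$)
$\frac{1}{h + L{\left(-618 \right)}} = \frac{1}{945839 + \sqrt{2} \sqrt{-618}} = \frac{1}{945839 + \sqrt{2} i \sqrt{618}} = \frac{1}{945839 + 2 i \sqrt{309}}$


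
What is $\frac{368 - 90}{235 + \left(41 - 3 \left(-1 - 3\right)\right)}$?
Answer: $\frac{139}{144} \approx 0.96528$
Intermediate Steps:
$\frac{368 - 90}{235 + \left(41 - 3 \left(-1 - 3\right)\right)} = \frac{368 - 90}{235 + \left(41 - 3 \left(-4\right)\right)} = \frac{278}{235 + \left(41 - -12\right)} = \frac{278}{235 + \left(41 + 12\right)} = \frac{278}{235 + 53} = \frac{278}{288} = 278 \cdot \frac{1}{288} = \frac{139}{144}$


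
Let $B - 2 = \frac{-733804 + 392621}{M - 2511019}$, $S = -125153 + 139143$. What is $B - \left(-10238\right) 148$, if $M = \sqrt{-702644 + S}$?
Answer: $\frac{9553829752910905867}{6305217107015} + \frac{341183 i \sqrt{688654}}{6305217107015} \approx 1.5152 \cdot 10^{6} + 4.4904 \cdot 10^{-5} i$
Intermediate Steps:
$S = 13990$
$M = i \sqrt{688654}$ ($M = \sqrt{-702644 + 13990} = \sqrt{-688654} = i \sqrt{688654} \approx 829.85 i$)
$B = 2 - \frac{341183}{-2511019 + i \sqrt{688654}}$ ($B = 2 + \frac{-733804 + 392621}{i \sqrt{688654} - 2511019} = 2 - \frac{341183}{-2511019 + i \sqrt{688654}} \approx 2.1359 + 4.4904 \cdot 10^{-5} i$)
$B - \left(-10238\right) 148 = \left(\frac{13467151209507}{6305217107015} + \frac{341183 i \sqrt{688654}}{6305217107015}\right) - \left(-10238\right) 148 = \left(\frac{13467151209507}{6305217107015} + \frac{341183 i \sqrt{688654}}{6305217107015}\right) - -1515224 = \left(\frac{13467151209507}{6305217107015} + \frac{341183 i \sqrt{688654}}{6305217107015}\right) + 1515224 = \frac{9553829752910905867}{6305217107015} + \frac{341183 i \sqrt{688654}}{6305217107015}$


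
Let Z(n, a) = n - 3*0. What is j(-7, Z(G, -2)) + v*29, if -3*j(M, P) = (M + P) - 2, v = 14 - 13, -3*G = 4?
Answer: 292/9 ≈ 32.444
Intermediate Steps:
G = -4/3 (G = -⅓*4 = -4/3 ≈ -1.3333)
Z(n, a) = n (Z(n, a) = n + 0 = n)
v = 1
j(M, P) = ⅔ - M/3 - P/3 (j(M, P) = -((M + P) - 2)/3 = -(-2 + M + P)/3 = ⅔ - M/3 - P/3)
j(-7, Z(G, -2)) + v*29 = (⅔ - ⅓*(-7) - ⅓*(-4/3)) + 1*29 = (⅔ + 7/3 + 4/9) + 29 = 31/9 + 29 = 292/9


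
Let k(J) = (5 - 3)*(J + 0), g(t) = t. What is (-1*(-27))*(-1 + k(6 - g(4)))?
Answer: 81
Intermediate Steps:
k(J) = 2*J
(-1*(-27))*(-1 + k(6 - g(4))) = (-1*(-27))*(-1 + 2*(6 - 1*4)) = 27*(-1 + 2*(6 - 4)) = 27*(-1 + 2*2) = 27*(-1 + 4) = 27*3 = 81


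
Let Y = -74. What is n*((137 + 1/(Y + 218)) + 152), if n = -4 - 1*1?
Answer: -208085/144 ≈ -1445.0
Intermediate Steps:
n = -5 (n = -4 - 1 = -5)
n*((137 + 1/(Y + 218)) + 152) = -5*((137 + 1/(-74 + 218)) + 152) = -5*((137 + 1/144) + 152) = -5*(19729/144 + 152) = -5*41617/144 = -208085/144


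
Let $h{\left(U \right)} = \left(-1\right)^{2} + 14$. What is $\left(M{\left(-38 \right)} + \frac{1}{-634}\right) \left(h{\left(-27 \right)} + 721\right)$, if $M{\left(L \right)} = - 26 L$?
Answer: $\frac{230511888}{317} \approx 7.2717 \cdot 10^{5}$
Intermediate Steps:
$h{\left(U \right)} = 15$ ($h{\left(U \right)} = 1 + 14 = 15$)
$\left(M{\left(-38 \right)} + \frac{1}{-634}\right) \left(h{\left(-27 \right)} + 721\right) = \left(\left(-26\right) \left(-38\right) + \frac{1}{-634}\right) \left(15 + 721\right) = \left(988 - \frac{1}{634}\right) 736 = \frac{626391}{634} \cdot 736 = \frac{230511888}{317}$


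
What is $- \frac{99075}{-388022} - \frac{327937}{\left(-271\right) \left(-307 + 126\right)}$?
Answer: $- \frac{122387042789}{19032867122} \approx -6.4303$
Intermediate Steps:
$- \frac{99075}{-388022} - \frac{327937}{\left(-271\right) \left(-307 + 126\right)} = \left(-99075\right) \left(- \frac{1}{388022}\right) - \frac{327937}{\left(-271\right) \left(-181\right)} = \frac{99075}{388022} - \frac{327937}{49051} = - \frac{122387042789}{19032867122}$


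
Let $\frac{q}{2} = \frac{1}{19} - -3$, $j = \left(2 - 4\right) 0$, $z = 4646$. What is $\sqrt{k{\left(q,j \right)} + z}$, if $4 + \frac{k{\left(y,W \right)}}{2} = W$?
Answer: $\sqrt{4638} \approx 68.103$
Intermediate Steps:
$j = 0$ ($j = \left(-2\right) 0 = 0$)
$q = \frac{116}{19}$ ($q = 2 \left(\frac{1}{19} - -3\right) = 2 \left(\frac{1}{19} + 3\right) = 2 \cdot \frac{58}{19} = \frac{116}{19} \approx 6.1053$)
$k{\left(y,W \right)} = -8 + 2 W$
$\sqrt{k{\left(q,j \right)} + z} = \sqrt{\left(-8 + 2 \cdot 0\right) + 4646} = \sqrt{\left(-8 + 0\right) + 4646} = \sqrt{-8 + 4646} = \sqrt{4638}$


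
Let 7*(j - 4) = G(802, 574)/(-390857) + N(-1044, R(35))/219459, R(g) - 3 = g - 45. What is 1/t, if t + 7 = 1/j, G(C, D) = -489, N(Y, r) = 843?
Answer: -800731742022/5404975659307 ≈ -0.14815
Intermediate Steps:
R(g) = -42 + g (R(g) = 3 + (g - 45) = 3 + (-45 + g) = -42 + g)
j = 800731742022/200146534847 (j = 4 + (-489/(-390857) + 843/219459)/7 = 4 + (-489*(-1/390857) + 843*(1/219459))/7 = 4 + (489/390857 + 281/73153)/7 = 4 + (⅐)*(145602634/28592362121) = 4 + 145602634/200146534847 = 800731742022/200146534847 ≈ 4.0007)
t = -5404975659307/800731742022 (t = -7 + 1/(800731742022/200146534847) = -7 + 200146534847/800731742022 = -5404975659307/800731742022 ≈ -6.7500)
1/t = 1/(-5404975659307/800731742022) = -800731742022/5404975659307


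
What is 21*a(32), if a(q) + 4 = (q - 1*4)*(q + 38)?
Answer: 41076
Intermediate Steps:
a(q) = -4 + (-4 + q)*(38 + q) (a(q) = -4 + (q - 1*4)*(q + 38) = -4 + (q - 4)*(38 + q) = -4 + (-4 + q)*(38 + q))
21*a(32) = 21*(-156 + 32² + 34*32) = 21*(-156 + 1024 + 1088) = 21*1956 = 41076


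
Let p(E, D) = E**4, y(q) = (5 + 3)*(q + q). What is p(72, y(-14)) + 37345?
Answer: 26911201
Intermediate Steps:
y(q) = 16*q (y(q) = 8*(2*q) = 16*q)
p(72, y(-14)) + 37345 = 72**4 + 37345 = 26873856 + 37345 = 26911201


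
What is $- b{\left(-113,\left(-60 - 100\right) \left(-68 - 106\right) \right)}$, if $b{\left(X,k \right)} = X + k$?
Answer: $-27727$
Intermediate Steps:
$- b{\left(-113,\left(-60 - 100\right) \left(-68 - 106\right) \right)} = - (-113 + \left(-60 - 100\right) \left(-68 - 106\right)) = - (-113 - -27840) = - (-113 + 27840) = \left(-1\right) 27727 = -27727$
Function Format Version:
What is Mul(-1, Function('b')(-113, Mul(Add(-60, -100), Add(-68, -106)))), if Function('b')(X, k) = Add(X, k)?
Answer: -27727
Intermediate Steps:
Mul(-1, Function('b')(-113, Mul(Add(-60, -100), Add(-68, -106)))) = Mul(-1, Add(-113, Mul(Add(-60, -100), Add(-68, -106)))) = Mul(-1, Add(-113, Mul(-160, -174))) = Mul(-1, Add(-113, 27840)) = Mul(-1, 27727) = -27727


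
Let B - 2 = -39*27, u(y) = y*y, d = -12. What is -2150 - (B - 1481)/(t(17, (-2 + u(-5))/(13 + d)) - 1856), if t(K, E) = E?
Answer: -1314494/611 ≈ -2151.4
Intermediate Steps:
u(y) = y²
B = -1051 (B = 2 - 39*27 = 2 - 1053 = -1051)
-2150 - (B - 1481)/(t(17, (-2 + u(-5))/(13 + d)) - 1856) = -2150 - (-1051 - 1481)/((-2 + (-5)²)/(13 - 12) - 1856) = -2150 - (-2532)/((-2 + 25)/1 - 1856) = -2150 - (-2532)/(23*1 - 1856) = -2150 - (-2532)/(23 - 1856) = -2150 - (-2532)/(-1833) = -2150 - (-2532)*(-1)/1833 = -2150 - 1*844/611 = -2150 - 844/611 = -1314494/611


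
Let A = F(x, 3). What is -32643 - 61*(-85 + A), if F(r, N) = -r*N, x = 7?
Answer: -26177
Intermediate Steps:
F(r, N) = -N*r
A = -21 (A = -1*3*7 = -21)
-32643 - 61*(-85 + A) = -32643 - 61*(-85 - 21) = -32643 - 61*(-106) = -32643 - 1*(-6466) = -32643 + 6466 = -26177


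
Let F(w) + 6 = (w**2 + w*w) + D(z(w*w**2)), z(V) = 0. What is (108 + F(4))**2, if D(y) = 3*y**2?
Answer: 17956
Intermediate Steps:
F(w) = -6 + 2*w**2 (F(w) = -6 + ((w**2 + w*w) + 3*0**2) = -6 + ((w**2 + w**2) + 3*0) = -6 + (2*w**2 + 0) = -6 + 2*w**2)
(108 + F(4))**2 = (108 + (-6 + 2*4**2))**2 = (108 + (-6 + 2*16))**2 = (108 + (-6 + 32))**2 = (108 + 26)**2 = 134**2 = 17956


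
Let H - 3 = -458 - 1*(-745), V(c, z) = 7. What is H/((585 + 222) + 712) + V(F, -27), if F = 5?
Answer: 10923/1519 ≈ 7.1909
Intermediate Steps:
H = 290 (H = 3 + (-458 - 1*(-745)) = 3 + (-458 + 745) = 3 + 287 = 290)
H/((585 + 222) + 712) + V(F, -27) = 290/((585 + 222) + 712) + 7 = 290/(807 + 712) + 7 = 290/1519 + 7 = 10923/1519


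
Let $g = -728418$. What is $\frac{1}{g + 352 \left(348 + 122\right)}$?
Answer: $- \frac{1}{562978} \approx -1.7763 \cdot 10^{-6}$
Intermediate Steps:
$\frac{1}{g + 352 \left(348 + 122\right)} = \frac{1}{-728418 + 352 \left(348 + 122\right)} = \frac{1}{-728418 + 352 \cdot 470} = \frac{1}{-728418 + 165440} = \frac{1}{-562978} = - \frac{1}{562978}$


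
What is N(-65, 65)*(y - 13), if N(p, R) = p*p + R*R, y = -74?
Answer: -735150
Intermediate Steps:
N(p, R) = R² + p² (N(p, R) = p² + R² = R² + p²)
N(-65, 65)*(y - 13) = (65² + (-65)²)*(-74 - 13) = (4225 + 4225)*(-87) = 8450*(-87) = -735150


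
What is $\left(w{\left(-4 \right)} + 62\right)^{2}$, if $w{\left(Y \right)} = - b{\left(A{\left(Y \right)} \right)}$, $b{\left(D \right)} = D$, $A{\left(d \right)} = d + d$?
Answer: $4900$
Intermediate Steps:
$A{\left(d \right)} = 2 d$
$w{\left(Y \right)} = - 2 Y$
$\left(w{\left(-4 \right)} + 62\right)^{2} = \left(\left(-2\right) \left(-4\right) + 62\right)^{2} = \left(8 + 62\right)^{2} = 70^{2} = 4900$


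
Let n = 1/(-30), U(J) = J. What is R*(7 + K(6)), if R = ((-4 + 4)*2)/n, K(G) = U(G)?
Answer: 0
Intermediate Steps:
K(G) = G
n = -1/30 ≈ -0.033333
R = 0 (R = ((-4 + 4)*2)/(-1/30) = (0*2)*(-30) = 0*(-30) = 0)
R*(7 + K(6)) = 0*(7 + 6) = 0*13 = 0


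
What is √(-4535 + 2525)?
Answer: I*√2010 ≈ 44.833*I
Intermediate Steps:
√(-4535 + 2525) = √(-2010) = I*√2010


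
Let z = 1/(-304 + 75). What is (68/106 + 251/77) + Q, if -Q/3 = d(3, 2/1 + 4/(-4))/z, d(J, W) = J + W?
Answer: 11230509/4081 ≈ 2751.9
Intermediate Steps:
z = -1/229 (z = 1/(-229) = -1/229 ≈ -0.0043668)
Q = 2748 (Q = -3*(3 + (2/1 + 4/(-4)))/(-1/229) = -3*(3 + (2*1 + 4*(-¼)))*(-229) = -3*(3 + (2 - 1))*(-229) = -3*(3 + 1)*(-229) = -12*(-229) = -3*(-916) = 2748)
(68/106 + 251/77) + Q = (68/106 + 251/77) + 2748 = (68*(1/106) + 251*(1/77)) + 2748 = (34/53 + 251/77) + 2748 = 15921/4081 + 2748 = 11230509/4081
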